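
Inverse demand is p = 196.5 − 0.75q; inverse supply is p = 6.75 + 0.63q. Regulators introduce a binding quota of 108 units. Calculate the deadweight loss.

600.47

Competitive equilibrium: 196.5 − 0.75q = 6.75 + 0.63q → q* = 137.5, p* = 93.375.
At q = 108: demand price = 196.5 − 0.75·108 = 115.5; supply price = 6.75 + 0.63·108 = 74.79.
Δq = 137.5 − 108 = 29.5; wedge = 115.5 − 74.79 = 40.71.
Deadweight loss = ½ × 29.5 × 40.71 = 600.47.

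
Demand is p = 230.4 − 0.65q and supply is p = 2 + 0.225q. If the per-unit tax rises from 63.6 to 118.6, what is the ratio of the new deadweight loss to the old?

3.477

Competitive equilibrium: 230.4 − 0.65q = 2 + 0.225q → q* = 261.0286, p* = 60.7314.
For a per-unit tax t: Δq = t/0.875, so DWL = ½·t·(t/0.875) = t²/1.75.
At t = 63.6: DWL = 2311.406. At t = 118.6: DWL = 8037.691.
Ratio = (118.6/63.6)² = 3.477.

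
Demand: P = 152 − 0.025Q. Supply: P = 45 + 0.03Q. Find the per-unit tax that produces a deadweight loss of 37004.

63.8

Competitive equilibrium: 152 − 0.025Q = 45 + 0.03Q → Q* = 1945.4545, P* = 103.3636.
A tax t gives ΔQ = t/0.055 and wedge t, so DWL = t²/0.11.
t²/0.11 = 37004 → t² = 4070.44 → t = 63.8.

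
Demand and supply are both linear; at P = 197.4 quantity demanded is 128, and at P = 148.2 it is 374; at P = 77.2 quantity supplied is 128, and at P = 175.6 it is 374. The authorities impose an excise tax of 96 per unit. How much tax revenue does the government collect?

16160

Demand slope = (148.2 − 197.4)/(374 − 128) = −0.2, so P = 223 − 0.2Q.
Supply slope = (175.6 − 77.2)/(374 − 128) = 0.4, so P = 26 + 0.4Q.
Competitive equilibrium: 223 − 0.2Q = 26 + 0.4Q → Q* = 328.3333, P* = 157.3333.
With the tax, the buyer price exceeds the seller price by 96: (223 − 0.2Q) − (26 + 0.4Q) = 96 → Q' = 168.3333.
Tax revenue = 96 × 168.3333 = 16160.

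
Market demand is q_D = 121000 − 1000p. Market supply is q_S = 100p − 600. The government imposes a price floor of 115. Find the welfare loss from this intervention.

In inverse form: demand p = 121 − 0.001q, supply p = 6 + 0.01q.
Competitive equilibrium: 121 − 0.001q = 6 + 0.01q → q* = 10454.5455, p* = 110.5455.
At the floor p = 115, quantity demanded = (121 − 115)/0.001 = 6000.
Sellers' marginal cost at q' = 6000: 6 + 0.01·6000 = 66.
Δq = 10454.5455 − 6000 = 4454.5455; wedge = 115 − 66 = 49.
Welfare loss = ½ × 4454.5455 × 49 = 109136.36.

109136.36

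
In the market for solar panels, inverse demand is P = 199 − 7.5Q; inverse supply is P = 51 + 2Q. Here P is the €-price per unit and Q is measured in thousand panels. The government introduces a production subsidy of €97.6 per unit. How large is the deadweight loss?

€501.36 thousand

Competitive equilibrium: 199 − 7.5Q = 51 + 2Q → Q* = 15.5789, P* = 82.1579.
The subsidy lowers effective supply by 97.6: P = 2Q − 46.6.
New quantity: 199 − 7.5Q = 2Q − 46.6 → Q' = 25.8526.
Overproduction ΔQ = 25.8526 − 15.5789 = 10.2737; wedge = subsidy = 97.6.
The triangle = ½ × 10.2737 × 97.6 = €501.36 thousand.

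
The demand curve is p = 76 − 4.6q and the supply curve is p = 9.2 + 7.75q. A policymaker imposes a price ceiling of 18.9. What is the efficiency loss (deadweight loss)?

106.72

Competitive equilibrium: 76 − 4.6q = 9.2 + 7.75q → q* = 5.4089, p* = 51.119.
At the ceiling p = 18.9, quantity supplied = (18.9 − 9.2)/7.75 = 1.2516.
Willingness to pay at q' = 1.2516: 76 − 4.6·1.2516 = 70.2426.
Δq = 5.4089 − 1.2516 = 4.1573; wedge = 70.2426 − 18.9 = 51.3426.
Welfare loss = ½ × 4.1573 × 51.3426 = 106.72.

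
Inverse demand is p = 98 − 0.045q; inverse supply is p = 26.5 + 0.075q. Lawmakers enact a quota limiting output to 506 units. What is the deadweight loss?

Competitive equilibrium: 98 − 0.045q = 26.5 + 0.075q → q* = 595.8333, p* = 71.1875.
At q = 506: demand price = 98 − 0.045·506 = 75.23; supply price = 26.5 + 0.075·506 = 64.45.
Δq = 595.8333 − 506 = 89.8333; wedge = 75.23 − 64.45 = 10.78.
DWL = ½ × 89.8333 × 10.78 = 484.20.

484.20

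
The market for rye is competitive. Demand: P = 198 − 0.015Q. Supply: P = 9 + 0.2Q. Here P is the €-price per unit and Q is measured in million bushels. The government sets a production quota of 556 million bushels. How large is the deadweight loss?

€11220.21 million

Competitive equilibrium: 198 − 0.015Q = 9 + 0.2Q → Q* = 879.0698, P* = 184.814.
At Q = 556: demand price = 198 − 0.015·556 = 189.66; supply price = 9 + 0.2·556 = 120.2.
ΔQ = 879.0698 − 556 = 323.0698; wedge = 189.66 − 120.2 = 69.46.
Welfare loss = ½ × 323.0698 × 69.46 = €11220.21 million.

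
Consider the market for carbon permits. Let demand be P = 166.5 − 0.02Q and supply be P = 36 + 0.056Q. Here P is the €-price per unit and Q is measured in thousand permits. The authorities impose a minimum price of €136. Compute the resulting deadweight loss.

Competitive equilibrium: 166.5 − 0.02Q = 36 + 0.056Q → Q* = 1717.1053, P* = 132.1579.
At the floor P = 136, quantity demanded = (166.5 − 136)/0.02 = 1525.
Sellers' marginal cost at Q' = 1525: 36 + 0.056·1525 = 121.4.
ΔQ = 1717.1053 − 1525 = 192.1053; wedge = 136 − 121.4 = 14.6.
DWL = ½ × 192.1053 × 14.6 = €1402.37 thousand.

€1402.37 thousand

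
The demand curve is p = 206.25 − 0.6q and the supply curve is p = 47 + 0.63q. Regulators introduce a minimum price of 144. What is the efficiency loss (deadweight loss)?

406.88

Competitive equilibrium: 206.25 − 0.6q = 47 + 0.63q → q* = 129.4715, p* = 128.5671.
At the floor p = 144, quantity demanded = (206.25 − 144)/0.6 = 103.75.
Sellers' marginal cost at q' = 103.75: 47 + 0.63·103.75 = 112.3625.
Δq = 129.4715 − 103.75 = 25.7215; wedge = 144 − 112.3625 = 31.6375.
Deadweight loss = ½ × 25.7215 × 31.6375 = 406.88.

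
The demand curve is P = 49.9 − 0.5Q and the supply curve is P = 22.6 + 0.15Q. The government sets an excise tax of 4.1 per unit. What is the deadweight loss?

Competitive equilibrium: 49.9 − 0.5Q = 22.6 + 0.15Q → Q* = 42, P* = 28.9.
With the tax, the buyer price exceeds the seller price by 4.1: (49.9 − 0.5Q) − (22.6 + 0.15Q) = 4.1 → Q' = 35.6923.
ΔQ = 42 − 35.6923 = 6.3077; the wedge equals the tax, 4.1.
Welfare loss = ½ × 6.3077 × 4.1 = 12.93.

12.93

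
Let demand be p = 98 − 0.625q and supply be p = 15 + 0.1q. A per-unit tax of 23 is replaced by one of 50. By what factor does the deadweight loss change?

4.726

Competitive equilibrium: 98 − 0.625q = 15 + 0.1q → q* = 114.4828, p* = 26.4483.
For a per-unit tax t: Δq = t/0.725, so DWL = ½·t·(t/0.725) = t²/1.45.
At t = 23: DWL = 364.828. At t = 50: DWL = 1724.138.
Ratio = (50/23)² = 4.726.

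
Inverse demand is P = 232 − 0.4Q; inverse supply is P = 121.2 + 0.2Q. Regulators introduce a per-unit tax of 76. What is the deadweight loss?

Competitive equilibrium: 232 − 0.4Q = 121.2 + 0.2Q → Q* = 184.6667, P* = 158.1333.
With the tax, the buyer price exceeds the seller price by 76: (232 − 0.4Q) − (121.2 + 0.2Q) = 76 → Q' = 58.
ΔQ = 184.6667 − 58 = 126.6667; the wedge equals the tax, 76.
DWL = ½ × 126.6667 × 76 = 4813.33.

4813.33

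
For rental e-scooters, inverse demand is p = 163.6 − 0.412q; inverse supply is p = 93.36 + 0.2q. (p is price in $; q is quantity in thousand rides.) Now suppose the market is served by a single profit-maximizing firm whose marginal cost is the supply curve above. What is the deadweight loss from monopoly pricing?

Competitive equilibrium: 163.6 − 0.412q = 93.36 + 0.2q → q* = 114.7712, p* = 116.3142.
Marginal revenue: MR = 163.6 − 0.824q. Set MR = MC: 163.6 − 0.824q = 93.36 + 0.2q → q_m = 68.5938.
Price p_m = 163.6 − 0.412·68.5938 = 135.3394; MC(q_m) = 93.36 + 0.2·68.5938 = 107.0788.
Competitive q* = 114.7712, so Δq = 46.1774; wedge = 135.3394 − 107.0788 = 28.2606.
Deadweight loss = ½ × 46.1774 × 28.2606 = $652.50 thousand.

$652.50 thousand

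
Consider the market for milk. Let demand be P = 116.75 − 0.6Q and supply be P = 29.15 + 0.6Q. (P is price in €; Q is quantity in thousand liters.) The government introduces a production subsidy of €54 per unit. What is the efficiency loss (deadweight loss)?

Competitive equilibrium: 116.75 − 0.6Q = 29.15 + 0.6Q → Q* = 73, P* = 72.95.
The subsidy lowers effective supply by 54: P = 0.6Q − 24.85.
New quantity: 116.75 − 0.6Q = 0.6Q − 24.85 → Q' = 118.
Overproduction ΔQ = 118 − 73 = 45; wedge = subsidy = 54.
DWL = ½ × 45 × 54 = €1215 thousand.

€1215 thousand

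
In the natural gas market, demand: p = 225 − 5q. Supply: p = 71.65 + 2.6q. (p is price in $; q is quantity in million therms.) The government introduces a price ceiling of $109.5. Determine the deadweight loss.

Competitive equilibrium: 225 − 5q = 71.65 + 2.6q → q* = 20.1776, p* = 124.1118.
At the ceiling p = 109.5, quantity supplied = (109.5 − 71.65)/2.6 = 14.5577.
Willingness to pay at q' = 14.5577: 225 − 5·14.5577 = 152.2115.
Δq = 20.1776 − 14.5577 = 5.6199; wedge = 152.2115 − 109.5 = 42.7115.
Welfare loss = ½ × 5.6199 × 42.7115 = $120.02 million.

$120.02 million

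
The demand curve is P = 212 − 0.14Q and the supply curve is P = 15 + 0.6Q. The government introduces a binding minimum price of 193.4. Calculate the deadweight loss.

6580.32

Competitive equilibrium: 212 − 0.14Q = 15 + 0.6Q → Q* = 266.2162, P* = 174.7297.
At the floor P = 193.4, quantity demanded = (212 − 193.4)/0.14 = 132.8571.
Sellers' marginal cost at Q' = 132.8571: 15 + 0.6·132.8571 = 94.7143.
ΔQ = 266.2162 − 132.8571 = 133.3591; wedge = 193.4 − 94.7143 = 98.6857.
Welfare loss = ½ × 133.3591 × 98.6857 = 6580.32.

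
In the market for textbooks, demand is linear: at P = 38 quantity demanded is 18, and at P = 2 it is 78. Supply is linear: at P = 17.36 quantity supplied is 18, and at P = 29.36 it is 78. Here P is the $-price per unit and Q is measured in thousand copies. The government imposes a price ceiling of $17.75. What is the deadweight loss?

Demand slope = (2 − 38)/(78 − 18) = −0.6, so P = 48.8 − 0.6Q.
Supply slope = (29.36 − 17.36)/(78 − 18) = 0.2, so P = 13.76 + 0.2Q.
Competitive equilibrium: 48.8 − 0.6Q = 13.76 + 0.2Q → Q* = 43.8, P* = 22.52.
At the ceiling P = 17.75, quantity supplied = (17.75 − 13.76)/0.2 = 19.95.
Willingness to pay at Q' = 19.95: 48.8 − 0.6·19.95 = 36.83.
ΔQ = 43.8 − 19.95 = 23.85; wedge = 36.83 − 17.75 = 19.08.
The triangle = ½ × 23.85 × 19.08 = $227.529 thousand.

$227.529 thousand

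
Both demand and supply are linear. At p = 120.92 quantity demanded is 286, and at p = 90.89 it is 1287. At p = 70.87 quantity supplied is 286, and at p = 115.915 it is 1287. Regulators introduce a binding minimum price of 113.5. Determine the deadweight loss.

Demand slope = (90.89 − 120.92)/(1287 − 286) = −0.03, so p = 129.5 − 0.03q.
Supply slope = (115.915 − 70.87)/(1287 − 286) = 0.045, so p = 58 + 0.045q.
Competitive equilibrium: 129.5 − 0.03q = 58 + 0.045q → q* = 953.3333, p* = 100.9.
At the floor p = 113.5, quantity demanded = (129.5 − 113.5)/0.03 = 533.3333.
Sellers' marginal cost at q' = 533.3333: 58 + 0.045·533.3333 = 82.
Δq = 953.3333 − 533.3333 = 420; wedge = 113.5 − 82 = 31.5.
The triangle = ½ × 420 × 31.5 = 6615.

6615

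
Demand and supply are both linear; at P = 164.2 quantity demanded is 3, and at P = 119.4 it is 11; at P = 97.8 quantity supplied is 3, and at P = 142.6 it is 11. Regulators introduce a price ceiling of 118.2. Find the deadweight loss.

29.26

Demand slope = (119.4 − 164.2)/(11 − 3) = −5.6, so P = 181 − 5.6Q.
Supply slope = (142.6 − 97.8)/(11 − 3) = 5.6, so P = 81 + 5.6Q.
Competitive equilibrium: 181 − 5.6Q = 81 + 5.6Q → Q* = 8.9286, P* = 131.
At the ceiling P = 118.2, quantity supplied = (118.2 − 81)/5.6 = 6.6429.
Willingness to pay at Q' = 6.6429: 181 − 5.6·6.6429 = 143.7998.
ΔQ = 8.9286 − 6.6429 = 2.2857; wedge = 143.7998 − 118.2 = 25.5998.
Deadweight loss = ½ × 2.2857 × 25.5998 = 29.26.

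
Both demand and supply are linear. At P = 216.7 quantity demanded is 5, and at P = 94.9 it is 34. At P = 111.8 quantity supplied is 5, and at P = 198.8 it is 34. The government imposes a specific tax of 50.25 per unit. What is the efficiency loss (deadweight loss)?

Demand slope = (94.9 − 216.7)/(34 − 5) = −4.2, so P = 237.7 − 4.2Q.
Supply slope = (198.8 − 111.8)/(34 − 5) = 3, so P = 96.8 + 3Q.
Competitive equilibrium: 237.7 − 4.2Q = 96.8 + 3Q → Q* = 19.5694, P* = 155.5083.
With the tax, the buyer price exceeds the seller price by 50.25: (237.7 − 4.2Q) − (96.8 + 3Q) = 50.25 → Q' = 12.5903.
ΔQ = 19.5694 − 12.5903 = 6.9791; the wedge equals the tax, 50.25.
The triangle = ½ × 6.9791 × 50.25 = 175.35.

175.35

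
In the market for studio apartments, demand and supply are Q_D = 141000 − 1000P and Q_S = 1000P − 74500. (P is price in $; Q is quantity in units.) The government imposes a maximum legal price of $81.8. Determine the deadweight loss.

$673402.50

In inverse form: demand P = 141 − 0.001Q, supply P = 74.5 + 0.001Q.
Competitive equilibrium: 141 − 0.001Q = 74.5 + 0.001Q → Q* = 33250, P* = 107.75.
At the ceiling P = 81.8, quantity supplied = (81.8 − 74.5)/0.001 = 7300.
Willingness to pay at Q' = 7300: 141 − 0.001·7300 = 133.7.
ΔQ = 33250 − 7300 = 25950; wedge = 133.7 − 81.8 = 51.9.
Deadweight loss = ½ × 25950 × 51.9 = $673402.50.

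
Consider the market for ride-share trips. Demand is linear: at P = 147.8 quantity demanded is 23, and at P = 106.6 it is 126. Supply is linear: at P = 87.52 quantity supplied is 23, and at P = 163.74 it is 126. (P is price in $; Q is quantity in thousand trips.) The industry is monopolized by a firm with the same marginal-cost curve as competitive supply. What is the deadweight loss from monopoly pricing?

$221.40 thousand

Demand slope = (106.6 − 147.8)/(126 − 23) = −0.4, so P = 157 − 0.4Q.
Supply slope = (163.74 − 87.52)/(126 − 23) = 0.74, so P = 70.5 + 0.74Q.
Competitive equilibrium: 157 − 0.4Q = 70.5 + 0.74Q → Q* = 75.8772, P* = 126.6491.
Marginal revenue: MR = 157 − 0.8Q. Set MR = MC: 157 − 0.8Q = 70.5 + 0.74Q → Q_m = 56.1688.
Price P_m = 157 − 0.4·56.1688 = 134.5325; MC(Q_m) = 70.5 + 0.74·56.1688 = 112.0649.
Competitive Q* = 75.8772, so ΔQ = 19.7084; wedge = 134.5325 − 112.0649 = 22.4676.
Welfare loss = ½ × 19.7084 × 22.4676 = $221.40 thousand.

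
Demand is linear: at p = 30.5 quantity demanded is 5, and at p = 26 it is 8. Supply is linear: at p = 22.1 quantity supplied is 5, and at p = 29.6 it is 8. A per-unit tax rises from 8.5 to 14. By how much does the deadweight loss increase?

Demand slope = (26 − 30.5)/(8 − 5) = −1.5, so p = 38 − 1.5q.
Supply slope = (29.6 − 22.1)/(8 − 5) = 2.5, so p = 9.6 + 2.5q.
Competitive equilibrium: 38 − 1.5q = 9.6 + 2.5q → q* = 7.1, p* = 27.35.
For a per-unit tax t: Δq = t/4, so DWL = ½·t·(t/4) = t²/8.
At t = 8.5: DWL = 9.031. At t = 14: DWL = 24.5.
Increase = 24.5 − 9.031 = 15.47.

15.47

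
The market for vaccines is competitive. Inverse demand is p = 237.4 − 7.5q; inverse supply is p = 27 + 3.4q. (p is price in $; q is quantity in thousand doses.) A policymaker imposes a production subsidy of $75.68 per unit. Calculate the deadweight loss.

$262.73 thousand

Competitive equilibrium: 237.4 − 7.5q = 27 + 3.4q → q* = 19.3028, p* = 92.6294.
The subsidy lowers effective supply by 75.68: p = 3.4q − 48.68.
New quantity: 237.4 − 7.5q = 3.4q − 48.68 → q' = 26.2459.
Overproduction Δq = 26.2459 − 19.3028 = 6.9431; wedge = subsidy = 75.68.
DWL = ½ × 6.9431 × 75.68 = $262.73 thousand.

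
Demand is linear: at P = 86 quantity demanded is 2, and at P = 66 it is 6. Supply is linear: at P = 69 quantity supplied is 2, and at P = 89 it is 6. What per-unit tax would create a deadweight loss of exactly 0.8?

Demand slope = (66 − 86)/(6 − 2) = −5, so P = 96 − 5Q.
Supply slope = (89 − 69)/(6 − 2) = 5, so P = 59 + 5Q.
Competitive equilibrium: 96 − 5Q = 59 + 5Q → Q* = 3.7, P* = 77.5.
A tax t gives ΔQ = t/10 and wedge t, so DWL = t²/20.
t²/20 = 0.8 → t² = 16 → t = 4.

4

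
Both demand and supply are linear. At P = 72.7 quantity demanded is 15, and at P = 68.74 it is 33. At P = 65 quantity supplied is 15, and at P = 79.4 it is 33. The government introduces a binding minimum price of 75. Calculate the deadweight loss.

Demand slope = (68.74 − 72.7)/(33 − 15) = −0.22, so P = 76 − 0.22Q.
Supply slope = (79.4 − 65)/(33 − 15) = 0.8, so P = 53 + 0.8Q.
Competitive equilibrium: 76 − 0.22Q = 53 + 0.8Q → Q* = 22.54902, P* = 71.03922.
At the floor P = 75, quantity demanded = (76 − 75)/0.22 = 4.54545.
Sellers' marginal cost at Q' = 4.54545: 53 + 0.8·4.54545 = 56.63636.
ΔQ = 22.54902 − 4.54545 = 18.00357; wedge = 75 − 56.63636 = 18.36364.
Welfare loss = ½ × 18.00357 × 18.36364 = 165.31.

165.31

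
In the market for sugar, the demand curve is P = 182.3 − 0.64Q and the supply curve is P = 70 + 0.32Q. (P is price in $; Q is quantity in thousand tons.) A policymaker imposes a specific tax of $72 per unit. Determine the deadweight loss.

$2700 thousand

Competitive equilibrium: 182.3 − 0.64Q = 70 + 0.32Q → Q* = 116.9792, P* = 107.4333.
With the tax, the buyer price exceeds the seller price by 72: (182.3 − 0.64Q) − (70 + 0.32Q) = 72 → Q' = 41.9792.
ΔQ = 116.9792 − 41.9792 = 75; the wedge equals the tax, 72.
DWL = ½ × 75 × 72 = $2700 thousand.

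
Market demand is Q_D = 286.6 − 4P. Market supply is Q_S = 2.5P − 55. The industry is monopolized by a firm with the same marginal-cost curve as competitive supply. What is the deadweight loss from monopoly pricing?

146.32

In inverse form: demand P = 71.65 − 0.25Q, supply P = 22 + 0.4Q.
Competitive equilibrium: 71.65 − 0.25Q = 22 + 0.4Q → Q* = 76.38462, P* = 52.55385.
Marginal revenue: MR = 71.65 − 0.5Q. Set MR = MC: 71.65 − 0.5Q = 22 + 0.4Q → Q_m = 55.16667.
Price P_m = 71.65 − 0.25·55.16667 = 57.85833; MC(Q_m) = 22 + 0.4·55.16667 = 44.06667.
Competitive Q* = 76.38462, so ΔQ = 21.21795; wedge = 57.85833 − 44.06667 = 13.79166.
DWL = ½ × 21.21795 × 13.79166 = 146.32.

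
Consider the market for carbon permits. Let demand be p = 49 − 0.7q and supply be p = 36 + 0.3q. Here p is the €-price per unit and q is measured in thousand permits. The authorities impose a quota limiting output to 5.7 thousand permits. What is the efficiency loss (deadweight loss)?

€26.645 thousand

Competitive equilibrium: 49 − 0.7q = 36 + 0.3q → q* = 13, p* = 39.9.
At q = 5.7: demand price = 49 − 0.7·5.7 = 45.01; supply price = 36 + 0.3·5.7 = 37.71.
Δq = 13 − 5.7 = 7.3; wedge = 45.01 − 37.71 = 7.3.
DWL = ½ × 7.3 × 7.3 = €26.645 thousand.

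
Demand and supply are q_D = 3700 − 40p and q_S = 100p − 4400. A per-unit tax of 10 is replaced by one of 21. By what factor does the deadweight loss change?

In inverse form: demand p = 92.5 − 0.025q, supply p = 44 + 0.01q.
Competitive equilibrium: 92.5 − 0.025q = 44 + 0.01q → q* = 1385.7143, p* = 57.8571.
For a per-unit tax t: Δq = t/0.035, so DWL = ½·t·(t/0.035) = t²/0.07.
At t = 10: DWL = 1428.571. At t = 21: DWL = 6300.
Ratio = (21/10)² = 4.41.

4.41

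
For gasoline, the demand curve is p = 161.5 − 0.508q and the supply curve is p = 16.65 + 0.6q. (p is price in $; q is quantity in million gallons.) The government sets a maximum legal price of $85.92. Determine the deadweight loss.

Competitive equilibrium: 161.5 − 0.508q = 16.65 + 0.6q → q* = 130.731, p* = 95.0886.
At the ceiling p = 85.92, quantity supplied = (85.92 − 16.65)/0.6 = 115.45.
Willingness to pay at q' = 115.45: 161.5 − 0.508·115.45 = 102.8514.
Δq = 130.731 − 115.45 = 15.281; wedge = 102.8514 − 85.92 = 16.9314.
DWL = ½ × 15.281 × 16.9314 = $129.36 million.

$129.36 million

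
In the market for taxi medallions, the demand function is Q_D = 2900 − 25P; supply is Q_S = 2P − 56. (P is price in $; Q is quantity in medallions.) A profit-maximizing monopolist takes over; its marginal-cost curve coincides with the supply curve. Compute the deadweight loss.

In inverse form: demand P = 116 − 0.04Q, supply P = 28 + 0.5Q.
Competitive equilibrium: 116 − 0.04Q = 28 + 0.5Q → Q* = 162.963, P* = 109.4815.
Marginal revenue: MR = 116 − 0.08Q. Set MR = MC: 116 − 0.08Q = 28 + 0.5Q → Q_m = 151.7241.
Price P_m = 116 − 0.04·151.7241 = 109.931; MC(Q_m) = 28 + 0.5·151.7241 = 103.8621.
Competitive Q* = 162.963, so ΔQ = 11.2389; wedge = 109.931 − 103.8621 = 6.0689.
The triangle = ½ × 11.2389 × 6.0689 = $34.10.

$34.10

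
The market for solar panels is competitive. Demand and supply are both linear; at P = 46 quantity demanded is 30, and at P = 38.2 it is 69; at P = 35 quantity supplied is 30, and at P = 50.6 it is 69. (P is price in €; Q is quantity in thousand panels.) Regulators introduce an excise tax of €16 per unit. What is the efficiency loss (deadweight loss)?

€213.33 thousand

Demand slope = (38.2 − 46)/(69 − 30) = −0.2, so P = 52 − 0.2Q.
Supply slope = (50.6 − 35)/(69 − 30) = 0.4, so P = 23 + 0.4Q.
Competitive equilibrium: 52 − 0.2Q = 23 + 0.4Q → Q* = 48.3333, P* = 42.3333.
With the tax, the buyer price exceeds the seller price by 16: (52 − 0.2Q) − (23 + 0.4Q) = 16 → Q' = 21.6667.
ΔQ = 48.3333 − 21.6667 = 26.6666; the wedge equals the tax, 16.
Deadweight loss = ½ × 26.6666 × 16 = €213.33 thousand.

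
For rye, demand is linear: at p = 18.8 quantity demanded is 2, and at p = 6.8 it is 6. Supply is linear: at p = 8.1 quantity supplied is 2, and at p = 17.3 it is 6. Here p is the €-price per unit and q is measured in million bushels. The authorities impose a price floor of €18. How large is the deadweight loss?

€8.14 million

Demand slope = (6.8 − 18.8)/(6 − 2) = −3, so p = 24.8 − 3q.
Supply slope = (17.3 − 8.1)/(6 − 2) = 2.3, so p = 3.5 + 2.3q.
Competitive equilibrium: 24.8 − 3q = 3.5 + 2.3q → q* = 4.0189, p* = 12.7434.
At the floor p = 18, quantity demanded = (24.8 − 18)/3 = 2.2667.
Sellers' marginal cost at q' = 2.2667: 3.5 + 2.3·2.2667 = 8.7134.
Δq = 4.0189 − 2.2667 = 1.7522; wedge = 18 − 8.7134 = 9.2866.
The triangle = ½ × 1.7522 × 9.2866 = €8.14 million.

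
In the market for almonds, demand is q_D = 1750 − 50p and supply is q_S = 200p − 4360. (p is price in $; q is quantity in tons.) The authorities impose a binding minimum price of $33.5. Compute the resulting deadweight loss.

$2565.11

In inverse form: demand p = 35 − 0.02q, supply p = 21.8 + 0.005q.
Competitive equilibrium: 35 − 0.02q = 21.8 + 0.005q → q* = 528, p* = 24.44.
At the floor p = 33.5, quantity demanded = (35 − 33.5)/0.02 = 75.
Sellers' marginal cost at q' = 75: 21.8 + 0.005·75 = 22.175.
Δq = 528 − 75 = 453; wedge = 33.5 − 22.175 = 11.325.
DWL = ½ × 453 × 11.325 = $2565.11.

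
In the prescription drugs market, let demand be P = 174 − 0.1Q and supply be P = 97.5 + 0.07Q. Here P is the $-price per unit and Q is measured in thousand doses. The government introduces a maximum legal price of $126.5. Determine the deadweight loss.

Competitive equilibrium: 174 − 0.1Q = 97.5 + 0.07Q → Q* = 450, P* = 129.
At the ceiling P = 126.5, quantity supplied = (126.5 − 97.5)/0.07 = 414.2857.
Willingness to pay at Q' = 414.2857: 174 − 0.1·414.2857 = 132.5714.
ΔQ = 450 − 414.2857 = 35.7143; wedge = 132.5714 − 126.5 = 6.0714.
DWL = ½ × 35.7143 × 6.0714 = $108.42 thousand.

$108.42 thousand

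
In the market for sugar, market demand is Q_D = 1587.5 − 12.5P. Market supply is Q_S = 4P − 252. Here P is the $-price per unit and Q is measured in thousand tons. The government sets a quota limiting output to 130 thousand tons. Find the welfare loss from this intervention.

In inverse form: demand P = 127 − 0.08Q, supply P = 63 + 0.25Q.
Competitive equilibrium: 127 − 0.08Q = 63 + 0.25Q → Q* = 193.9394, P* = 111.4848.
At Q = 130: demand price = 127 − 0.08·130 = 116.6; supply price = 63 + 0.25·130 = 95.5.
ΔQ = 193.9394 − 130 = 63.9394; wedge = 116.6 − 95.5 = 21.1.
DWL = ½ × 63.9394 × 21.1 = $674.56 thousand.

$674.56 thousand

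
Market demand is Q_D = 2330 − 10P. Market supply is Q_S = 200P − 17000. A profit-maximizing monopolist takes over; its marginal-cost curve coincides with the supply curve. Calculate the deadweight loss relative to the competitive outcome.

In inverse form: demand P = 233 − 0.1Q, supply P = 85 + 0.005Q.
Competitive equilibrium: 233 − 0.1Q = 85 + 0.005Q → Q* = 1409.5238, P* = 92.0476.
Marginal revenue: MR = 233 − 0.2Q. Set MR = MC: 233 − 0.2Q = 85 + 0.005Q → Q_m = 721.9512.
Price P_m = 233 − 0.1·721.9512 = 160.8049; MC(Q_m) = 85 + 0.005·721.9512 = 88.6098.
Competitive Q* = 1409.5238, so ΔQ = 687.5726; wedge = 160.8049 − 88.6098 = 72.1951.
Deadweight loss = ½ × 687.5726 × 72.1951 = 24819.69.

24819.69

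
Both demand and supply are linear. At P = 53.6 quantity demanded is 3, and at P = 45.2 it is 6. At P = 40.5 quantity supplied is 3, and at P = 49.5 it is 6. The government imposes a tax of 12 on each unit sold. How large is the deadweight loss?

Demand slope = (45.2 − 53.6)/(6 − 3) = −2.8, so P = 62 − 2.8Q.
Supply slope = (49.5 − 40.5)/(6 − 3) = 3, so P = 31.5 + 3Q.
Competitive equilibrium: 62 − 2.8Q = 31.5 + 3Q → Q* = 5.2586, P* = 47.2759.
With the tax, the buyer price exceeds the seller price by 12: (62 − 2.8Q) − (31.5 + 3Q) = 12 → Q' = 3.1897.
ΔQ = 5.2586 − 3.1897 = 2.0689; the wedge equals the tax, 12.
The triangle = ½ × 2.0689 × 12 = 12.41.

12.41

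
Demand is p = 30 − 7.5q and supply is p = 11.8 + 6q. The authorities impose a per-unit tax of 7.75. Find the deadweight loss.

Competitive equilibrium: 30 − 7.5q = 11.8 + 6q → q* = 1.3481, p* = 19.8889.
With the tax, the buyer price exceeds the seller price by 7.75: (30 − 7.5q) − (11.8 + 6q) = 7.75 → q' = 0.7741.
Δq = 1.3481 − 0.7741 = 0.574; the wedge equals the tax, 7.75.
The triangle = ½ × 0.574 × 7.75 = 2.22.

2.22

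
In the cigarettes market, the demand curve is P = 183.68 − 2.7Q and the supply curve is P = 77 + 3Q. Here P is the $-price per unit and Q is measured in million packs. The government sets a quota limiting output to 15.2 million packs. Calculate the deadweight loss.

$35.23 million

Competitive equilibrium: 183.68 − 2.7Q = 77 + 3Q → Q* = 18.7158, P* = 133.1474.
At Q = 15.2: demand price = 183.68 − 2.7·15.2 = 142.64; supply price = 77 + 3·15.2 = 122.6.
ΔQ = 18.7158 − 15.2 = 3.5158; wedge = 142.64 − 122.6 = 20.04.
Welfare loss = ½ × 3.5158 × 20.04 = $35.23 million.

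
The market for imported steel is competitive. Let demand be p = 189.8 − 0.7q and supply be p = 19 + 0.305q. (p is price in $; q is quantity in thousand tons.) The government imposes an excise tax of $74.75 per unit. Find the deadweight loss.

Competitive equilibrium: 189.8 − 0.7q = 19 + 0.305q → q* = 169.9502, p* = 70.8348.
With the tax, the buyer price exceeds the seller price by 74.75: (189.8 − 0.7q) − (19 + 0.305q) = 74.75 → q' = 95.5721.
Δq = 169.9502 − 95.5721 = 74.3781; the wedge equals the tax, 74.75.
Welfare loss = ½ × 74.3781 × 74.75 = $2779.88 thousand.

$2779.88 thousand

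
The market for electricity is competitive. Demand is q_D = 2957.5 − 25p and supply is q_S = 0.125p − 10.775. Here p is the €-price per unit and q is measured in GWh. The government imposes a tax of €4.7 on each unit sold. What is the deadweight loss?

In inverse form: demand p = 118.3 − 0.04q, supply p = 86.2 + 8q.
Competitive equilibrium: 118.3 − 0.04q = 86.2 + 8q → q* = 3.9925, p* = 118.1403.
With the tax, the buyer price exceeds the seller price by 4.7: (118.3 − 0.04q) − (86.2 + 8q) = 4.7 → q' = 3.408.
Δq = 3.9925 − 3.408 = 0.5845; the wedge equals the tax, 4.7.
Welfare loss = ½ × 0.5845 × 4.7 = €1.37.

€1.37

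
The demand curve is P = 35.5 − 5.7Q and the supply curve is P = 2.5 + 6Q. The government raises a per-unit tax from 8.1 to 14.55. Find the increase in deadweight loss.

Competitive equilibrium: 35.5 − 5.7Q = 2.5 + 6Q → Q* = 2.8205, P* = 19.4231.
For a per-unit tax t: ΔQ = t/11.7, so DWL = ½·t·(t/11.7) = t²/23.4.
At t = 8.1: DWL = 2.804. At t = 14.55: DWL = 9.047.
Increase = 9.047 − 2.804 = 6.24.

6.24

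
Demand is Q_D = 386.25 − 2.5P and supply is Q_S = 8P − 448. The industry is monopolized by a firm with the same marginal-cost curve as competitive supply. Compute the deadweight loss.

1727.90

In inverse form: demand P = 154.5 − 0.4Q, supply P = 56 + 0.125Q.
Competitive equilibrium: 154.5 − 0.4Q = 56 + 0.125Q → Q* = 187.619, P* = 79.4524.
Marginal revenue: MR = 154.5 − 0.8Q. Set MR = MC: 154.5 − 0.8Q = 56 + 0.125Q → Q_m = 106.4865.
Price P_m = 154.5 − 0.4·106.4865 = 111.9054; MC(Q_m) = 56 + 0.125·106.4865 = 69.3108.
Competitive Q* = 187.619, so ΔQ = 81.1325; wedge = 111.9054 − 69.3108 = 42.5946.
Welfare loss = ½ × 81.1325 × 42.5946 = 1727.90.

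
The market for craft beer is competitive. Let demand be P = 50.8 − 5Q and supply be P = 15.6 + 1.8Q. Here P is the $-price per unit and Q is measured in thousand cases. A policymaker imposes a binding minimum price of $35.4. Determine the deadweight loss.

Competitive equilibrium: 50.8 − 5Q = 15.6 + 1.8Q → Q* = 5.1765, P* = 24.9176.
At the floor P = 35.4, quantity demanded = (50.8 − 35.4)/5 = 3.08.
Sellers' marginal cost at Q' = 3.08: 15.6 + 1.8·3.08 = 21.144.
ΔQ = 5.1765 − 3.08 = 2.0965; wedge = 35.4 − 21.144 = 14.256.
DWL = ½ × 2.0965 × 14.256 = $14.94 thousand.

$14.94 thousand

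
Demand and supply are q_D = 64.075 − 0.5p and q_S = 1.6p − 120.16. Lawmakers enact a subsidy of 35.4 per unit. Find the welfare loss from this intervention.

238.70

In inverse form: demand p = 128.15 − 2q, supply p = 75.1 + 0.625q.
Competitive equilibrium: 128.15 − 2q = 75.1 + 0.625q → q* = 20.2095, p* = 87.731.
The subsidy lowers effective supply by 35.4: p = 39.7 + 0.625q.
New quantity: 128.15 − 2q = 39.7 + 0.625q → q' = 33.6952.
Overproduction Δq = 33.6952 − 20.2095 = 13.4857; wedge = subsidy = 35.4.
The triangle = ½ × 13.4857 × 35.4 = 238.70.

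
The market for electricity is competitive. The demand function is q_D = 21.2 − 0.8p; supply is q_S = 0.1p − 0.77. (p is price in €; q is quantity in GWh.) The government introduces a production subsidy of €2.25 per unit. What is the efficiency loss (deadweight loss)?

In inverse form: demand p = 26.5 − 1.25q, supply p = 7.7 + 10q.
Competitive equilibrium: 26.5 − 1.25q = 7.7 + 10q → q* = 1.6711, p* = 24.4111.
The subsidy lowers effective supply by 2.25: p = 5.45 + 10q.
New quantity: 26.5 − 1.25q = 5.45 + 10q → q' = 1.8711.
Overproduction Δq = 1.8711 − 1.6711 = 0.2; wedge = subsidy = 2.25.
DWL = ½ × 0.2 × 2.25 = €0.225.

€0.225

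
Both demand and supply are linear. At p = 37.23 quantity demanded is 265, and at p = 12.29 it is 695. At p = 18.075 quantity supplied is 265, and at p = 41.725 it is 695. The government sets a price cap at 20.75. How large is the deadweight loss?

Demand slope = (12.29 − 37.23)/(695 − 265) = −0.058, so p = 52.6 − 0.058q.
Supply slope = (41.725 − 18.075)/(695 − 265) = 0.055, so p = 3.5 + 0.055q.
Competitive equilibrium: 52.6 − 0.058q = 3.5 + 0.055q → q* = 434.5133, p* = 27.3982.
At the ceiling p = 20.75, quantity supplied = (20.75 − 3.5)/0.055 = 313.6364.
Willingness to pay at q' = 313.6364: 52.6 − 0.058·313.6364 = 34.4091.
Δq = 434.5133 − 313.6364 = 120.8769; wedge = 34.4091 − 20.75 = 13.6591.
Deadweight loss = ½ × 120.8769 × 13.6591 = 825.53.

825.53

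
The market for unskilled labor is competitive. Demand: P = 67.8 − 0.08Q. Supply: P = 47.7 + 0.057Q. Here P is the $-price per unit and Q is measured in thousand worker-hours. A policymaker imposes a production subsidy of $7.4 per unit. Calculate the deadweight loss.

$199.85 thousand

Competitive equilibrium: 67.8 − 0.08Q = 47.7 + 0.057Q → Q* = 146.7153, P* = 56.0628.
The subsidy lowers effective supply by 7.4: P = 40.3 + 0.057Q.
New quantity: 67.8 − 0.08Q = 40.3 + 0.057Q → Q' = 200.7299.
Overproduction ΔQ = 200.7299 − 146.7153 = 54.0146; wedge = subsidy = 7.4.
Deadweight loss = ½ × 54.0146 × 7.4 = $199.85 thousand.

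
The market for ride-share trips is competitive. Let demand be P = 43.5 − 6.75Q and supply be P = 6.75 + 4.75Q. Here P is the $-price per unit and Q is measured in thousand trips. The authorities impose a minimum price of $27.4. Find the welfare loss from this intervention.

Competitive equilibrium: 43.5 − 6.75Q = 6.75 + 4.75Q → Q* = 3.1957, P* = 21.9293.
At the floor P = 27.4, quantity demanded = (43.5 − 27.4)/6.75 = 2.3852.
Sellers' marginal cost at Q' = 2.3852: 6.75 + 4.75·2.3852 = 18.0797.
ΔQ = 3.1957 − 2.3852 = 0.8105; wedge = 27.4 − 18.0797 = 9.3203.
The triangle = ½ × 0.8105 × 9.3203 = $3.78 thousand.

$3.78 thousand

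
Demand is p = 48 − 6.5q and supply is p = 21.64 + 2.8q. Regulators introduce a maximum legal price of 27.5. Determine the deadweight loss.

Competitive equilibrium: 48 − 6.5q = 21.64 + 2.8q → q* = 2.8344, p* = 29.5763.
At the ceiling p = 27.5, quantity supplied = (27.5 − 21.64)/2.8 = 2.0929.
Willingness to pay at q' = 2.0929: 48 − 6.5·2.0929 = 34.3962.
Δq = 2.8344 − 2.0929 = 0.7415; wedge = 34.3962 − 27.5 = 6.8962.
Deadweight loss = ½ × 0.7415 × 6.8962 = 2.56.

2.56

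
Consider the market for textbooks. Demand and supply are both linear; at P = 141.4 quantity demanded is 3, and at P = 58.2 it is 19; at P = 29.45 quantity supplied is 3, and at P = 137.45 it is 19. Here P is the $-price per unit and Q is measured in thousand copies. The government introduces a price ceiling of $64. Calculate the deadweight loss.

$107.91 thousand

Demand slope = (58.2 − 141.4)/(19 − 3) = −5.2, so P = 157 − 5.2Q.
Supply slope = (137.45 − 29.45)/(19 − 3) = 6.75, so P = 9.2 + 6.75Q.
Competitive equilibrium: 157 − 5.2Q = 9.2 + 6.75Q → Q* = 12.3682, P* = 92.6854.
At the ceiling P = 64, quantity supplied = (64 − 9.2)/6.75 = 8.1185.
Willingness to pay at Q' = 8.1185: 157 − 5.2·8.1185 = 114.7838.
ΔQ = 12.3682 − 8.1185 = 4.2497; wedge = 114.7838 − 64 = 50.7838.
The triangle = ½ × 4.2497 × 50.7838 = $107.91 thousand.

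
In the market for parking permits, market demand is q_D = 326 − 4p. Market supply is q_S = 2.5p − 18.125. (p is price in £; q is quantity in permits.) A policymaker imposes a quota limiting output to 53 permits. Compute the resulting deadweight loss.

£1218.49

In inverse form: demand p = 81.5 − 0.25q, supply p = 7.25 + 0.4q.
Competitive equilibrium: 81.5 − 0.25q = 7.25 + 0.4q → q* = 114.2308, p* = 52.9423.
At q = 53: demand price = 81.5 − 0.25·53 = 68.25; supply price = 7.25 + 0.4·53 = 28.45.
Δq = 114.2308 − 53 = 61.2308; wedge = 68.25 − 28.45 = 39.8.
Deadweight loss = ½ × 61.2308 × 39.8 = £1218.49.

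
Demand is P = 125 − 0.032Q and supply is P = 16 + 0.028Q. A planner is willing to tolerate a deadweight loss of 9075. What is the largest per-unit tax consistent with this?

33

Competitive equilibrium: 125 − 0.032Q = 16 + 0.028Q → Q* = 1816.6667, P* = 66.8667.
A tax t gives ΔQ = t/0.06 and wedge t, so DWL = t²/0.12.
t²/0.12 = 9075 → t² = 1089 → t = 33.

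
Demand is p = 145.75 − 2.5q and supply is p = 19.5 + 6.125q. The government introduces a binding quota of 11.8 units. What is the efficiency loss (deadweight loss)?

Competitive equilibrium: 145.75 − 2.5q = 19.5 + 6.125q → q* = 14.6377, p* = 109.1558.
At q = 11.8: demand price = 145.75 − 2.5·11.8 = 116.25; supply price = 19.5 + 6.125·11.8 = 91.775.
Δq = 14.6377 − 11.8 = 2.8377; wedge = 116.25 − 91.775 = 24.475.
Welfare loss = ½ × 2.8377 × 24.475 = 34.73.

34.73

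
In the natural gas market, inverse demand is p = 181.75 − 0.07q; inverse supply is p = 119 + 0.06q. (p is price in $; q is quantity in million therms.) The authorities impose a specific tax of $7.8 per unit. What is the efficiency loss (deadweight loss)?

Competitive equilibrium: 181.75 − 0.07q = 119 + 0.06q → q* = 482.6923, p* = 147.9615.
With the tax, the buyer price exceeds the seller price by 7.8: (181.75 − 0.07q) − (119 + 0.06q) = 7.8 → q' = 422.6923.
Δq = 482.6923 − 422.6923 = 60; the wedge equals the tax, 7.8.
Welfare loss = ½ × 60 × 7.8 = $234 million.

$234 million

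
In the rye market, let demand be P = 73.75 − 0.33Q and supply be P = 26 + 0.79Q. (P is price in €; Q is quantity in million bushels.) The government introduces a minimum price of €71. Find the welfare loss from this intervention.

€658.86 million

Competitive equilibrium: 73.75 − 0.33Q = 26 + 0.79Q → Q* = 42.6339, P* = 59.6808.
At the floor P = 71, quantity demanded = (73.75 − 71)/0.33 = 8.3333.
Sellers' marginal cost at Q' = 8.3333: 26 + 0.79·8.3333 = 32.5833.
ΔQ = 42.6339 − 8.3333 = 34.3006; wedge = 71 − 32.5833 = 38.4167.
Welfare loss = ½ × 34.3006 × 38.4167 = €658.86 million.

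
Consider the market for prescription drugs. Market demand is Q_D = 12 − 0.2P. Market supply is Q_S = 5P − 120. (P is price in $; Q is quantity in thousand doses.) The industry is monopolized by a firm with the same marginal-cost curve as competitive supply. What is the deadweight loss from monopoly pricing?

$29.94 thousand

In inverse form: demand P = 60 − 5Q, supply P = 24 + 0.2Q.
Competitive equilibrium: 60 − 5Q = 24 + 0.2Q → Q* = 6.9231, P* = 25.3846.
Marginal revenue: MR = 60 − 10Q. Set MR = MC: 60 − 10Q = 24 + 0.2Q → Q_m = 3.5294.
Price P_m = 60 − 5·3.5294 = 42.353; MC(Q_m) = 24 + 0.2·3.5294 = 24.7059.
Competitive Q* = 6.9231, so ΔQ = 3.3937; wedge = 42.353 − 24.7059 = 17.6471.
The triangle = ½ × 3.3937 × 17.6471 = $29.94 thousand.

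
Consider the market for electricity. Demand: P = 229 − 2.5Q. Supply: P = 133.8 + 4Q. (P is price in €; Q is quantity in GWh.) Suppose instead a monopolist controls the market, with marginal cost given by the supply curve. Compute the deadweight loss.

€53.79

Competitive equilibrium: 229 − 2.5Q = 133.8 + 4Q → Q* = 14.6462, P* = 192.3846.
Marginal revenue: MR = 229 − 5Q. Set MR = MC: 229 − 5Q = 133.8 + 4Q → Q_m = 10.5778.
Price P_m = 229 − 2.5·10.5778 = 202.5555; MC(Q_m) = 133.8 + 4·10.5778 = 176.1112.
Competitive Q* = 14.6462, so ΔQ = 4.0684; wedge = 202.5555 − 176.1112 = 26.4443.
DWL = ½ × 4.0684 × 26.4443 = €53.79.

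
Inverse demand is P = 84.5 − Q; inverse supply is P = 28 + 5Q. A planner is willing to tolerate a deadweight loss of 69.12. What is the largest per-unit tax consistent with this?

Competitive equilibrium: 84.5 − Q = 28 + 5Q → Q* = 9.4167, P* = 75.0833.
A tax t gives ΔQ = t/6 and wedge t, so DWL = t²/12.
t²/12 = 69.12 → t² = 829.44 → t = 28.8.

28.8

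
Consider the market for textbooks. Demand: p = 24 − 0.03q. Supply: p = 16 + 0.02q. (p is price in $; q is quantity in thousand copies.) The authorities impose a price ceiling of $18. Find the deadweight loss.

Competitive equilibrium: 24 − 0.03q = 16 + 0.02q → q* = 160, p* = 19.2.
At the ceiling p = 18, quantity supplied = (18 − 16)/0.02 = 100.
Willingness to pay at q' = 100: 24 − 0.03·100 = 21.
Δq = 160 − 100 = 60; wedge = 21 − 18 = 3.
Welfare loss = ½ × 60 × 3 = $90 thousand.

$90 thousand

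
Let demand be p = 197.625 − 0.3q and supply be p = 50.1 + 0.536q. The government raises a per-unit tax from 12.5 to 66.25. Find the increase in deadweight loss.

2531.59

Competitive equilibrium: 197.625 − 0.3q = 50.1 + 0.536q → q* = 176.4653, p* = 144.6854.
For a per-unit tax t: Δq = t/0.836, so DWL = ½·t·(t/0.836) = t²/1.672.
At t = 12.5: DWL = 93.451. At t = 66.25: DWL = 2625.037.
Increase = 2625.037 − 93.451 = 2531.59.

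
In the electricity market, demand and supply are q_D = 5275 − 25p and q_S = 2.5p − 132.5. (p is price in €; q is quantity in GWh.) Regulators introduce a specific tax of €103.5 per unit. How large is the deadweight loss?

In inverse form: demand p = 211 − 0.04q, supply p = 53 + 0.4q.
Competitive equilibrium: 211 − 0.04q = 53 + 0.4q → q* = 359.0909, p* = 196.6364.
With the tax, the buyer price exceeds the seller price by 103.5: (211 − 0.04q) − (53 + 0.4q) = 103.5 → q' = 123.8636.
Δq = 359.0909 − 123.8636 = 235.2273; the wedge equals the tax, 103.5.
Welfare loss = ½ × 235.2273 × 103.5 = €12173.01.

€12173.01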